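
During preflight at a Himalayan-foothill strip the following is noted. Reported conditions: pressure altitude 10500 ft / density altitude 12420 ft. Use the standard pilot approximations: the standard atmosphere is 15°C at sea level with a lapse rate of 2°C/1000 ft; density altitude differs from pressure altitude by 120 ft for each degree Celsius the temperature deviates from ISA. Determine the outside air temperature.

10°C

Density altitude − pressure altitude = 12420 − 10500 = +1920 ft.
At 120 ft/°C that is an ISA deviation of 1920/120 = +16°C.
ISA temperature at 10500 ft = 15 − 2 × (10500/1000) = -6°C.
OAT = ISA + deviation = -6 + (+16) = 10°C.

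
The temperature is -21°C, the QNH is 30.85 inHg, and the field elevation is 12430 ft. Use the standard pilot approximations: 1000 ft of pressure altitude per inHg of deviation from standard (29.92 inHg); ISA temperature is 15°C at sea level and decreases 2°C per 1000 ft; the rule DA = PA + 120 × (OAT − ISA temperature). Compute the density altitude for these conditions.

Pressure altitude = 12430 + (29.92 − 30.85) × 1000 = 12430 + (-930) = 11500 ft.
ISA temperature at 11500 ft = 15 − 2 × (11500/1000) = -8°C.
ISA deviation = -21 − (-8) = -13°C.
Density altitude = 11500 + 120 × (-13) = 9940 ft.

9940 ft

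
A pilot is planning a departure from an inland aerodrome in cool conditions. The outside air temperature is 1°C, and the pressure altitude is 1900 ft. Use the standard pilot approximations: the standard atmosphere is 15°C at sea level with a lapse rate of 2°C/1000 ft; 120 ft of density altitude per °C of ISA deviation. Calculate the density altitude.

ISA temperature at 1900 ft = 15 − 2 × (1900/1000) = 11.2°C.
ISA deviation = 1 − 11.2 = -10.2°C.
Density altitude = 1900 + 120 × (-10.2) = 1900 + (-1224) = 676 ft.

676 ft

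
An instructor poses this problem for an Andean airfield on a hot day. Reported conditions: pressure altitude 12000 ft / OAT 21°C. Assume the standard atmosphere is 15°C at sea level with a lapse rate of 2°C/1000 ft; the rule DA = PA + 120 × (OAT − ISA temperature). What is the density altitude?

15600 ft

ISA temperature at 12000 ft = 15 − 2 × (12000/1000) = -9°C.
ISA deviation = 21 − (-9) = +30°C.
Density altitude = 12000 + 120 × (30) = 12000 + (+3600) = 15600 ft.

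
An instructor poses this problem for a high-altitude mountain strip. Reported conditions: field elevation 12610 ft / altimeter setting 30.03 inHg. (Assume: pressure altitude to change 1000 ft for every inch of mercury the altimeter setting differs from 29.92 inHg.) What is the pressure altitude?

12500 ft

Pressure correction = (29.92 − 30.03) × 1000 = -110 ft.
Pressure altitude = 12610 + (-110) = 12500 ft.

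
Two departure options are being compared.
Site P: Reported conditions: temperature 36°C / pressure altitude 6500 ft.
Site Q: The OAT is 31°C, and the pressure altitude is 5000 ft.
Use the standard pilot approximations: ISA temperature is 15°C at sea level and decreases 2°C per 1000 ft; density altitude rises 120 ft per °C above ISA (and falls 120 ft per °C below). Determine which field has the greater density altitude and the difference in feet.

Site P: ISA temp = 2°C, deviation +34°C, DA = 6500 + 120 × 34 = 10580 ft.
Site Q: ISA temp = 5°C, deviation +26°C, DA = 5000 + 120 × 26 = 8120 ft.
Site P is higher by 10580 − 8120 = 2460 ft.

Site P by 2460 ft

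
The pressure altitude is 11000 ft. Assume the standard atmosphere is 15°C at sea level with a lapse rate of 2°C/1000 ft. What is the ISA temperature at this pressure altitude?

-7°C

ISA temperature = 15 − 2 × (11000/1000) = 15 − 22 = -7°C.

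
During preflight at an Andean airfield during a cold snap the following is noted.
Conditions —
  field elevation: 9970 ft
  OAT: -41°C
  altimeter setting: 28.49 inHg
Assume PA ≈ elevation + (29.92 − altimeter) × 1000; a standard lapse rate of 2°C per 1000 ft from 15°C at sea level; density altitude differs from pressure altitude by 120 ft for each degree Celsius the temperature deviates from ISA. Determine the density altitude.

Pressure altitude = 9970 + (29.92 − 28.49) × 1000 = 9970 + (+1430) = 11400 ft.
ISA temperature at 11400 ft = 15 − 2 × (11400/1000) = -7.8°C.
ISA deviation = -41 − (-7.8) = -33.2°C.
Density altitude = 11400 + 120 × (-33.2) = 7416 ft.

7416 ft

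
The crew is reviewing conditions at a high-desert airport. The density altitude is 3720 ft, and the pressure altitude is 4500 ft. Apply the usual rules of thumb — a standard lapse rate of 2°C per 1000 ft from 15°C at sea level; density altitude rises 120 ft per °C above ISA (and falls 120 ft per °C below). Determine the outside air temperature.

-0.5°C

Density altitude − pressure altitude = 3720 − 4500 = -780 ft.
At 120 ft/°C that is an ISA deviation of -780/120 = -6.5°C.
ISA temperature at 4500 ft = 15 − 2 × (4500/1000) = 6°C.
OAT = ISA + deviation = 6 + (-6.5) = -0.5°C.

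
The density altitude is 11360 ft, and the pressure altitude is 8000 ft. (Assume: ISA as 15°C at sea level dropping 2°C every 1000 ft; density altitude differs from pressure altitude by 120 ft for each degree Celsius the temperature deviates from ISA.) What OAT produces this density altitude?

Density altitude − pressure altitude = 11360 − 8000 = +3360 ft.
At 120 ft/°C that is an ISA deviation of 3360/120 = +28°C.
ISA temperature at 8000 ft = 15 − 2 × (8000/1000) = -1°C.
OAT = ISA + deviation = -1 + (+28) = 27°C.

27°C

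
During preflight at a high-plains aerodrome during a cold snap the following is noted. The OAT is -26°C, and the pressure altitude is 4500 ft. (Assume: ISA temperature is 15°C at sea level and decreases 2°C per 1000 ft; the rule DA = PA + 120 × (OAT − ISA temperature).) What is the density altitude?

ISA temperature at 4500 ft = 15 − 2 × (4500/1000) = 6°C.
ISA deviation = -26 − 6 = -32°C.
Density altitude = 4500 + 120 × (-32) = 4500 + (-3840) = 660 ft.

660 ft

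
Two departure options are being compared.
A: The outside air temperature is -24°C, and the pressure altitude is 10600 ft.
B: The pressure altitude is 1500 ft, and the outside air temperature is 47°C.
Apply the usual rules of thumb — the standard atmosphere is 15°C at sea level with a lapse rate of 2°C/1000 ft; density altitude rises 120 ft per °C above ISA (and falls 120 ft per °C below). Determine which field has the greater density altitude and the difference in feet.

A: ISA temp = -6.2°C, deviation -17.8°C, DA = 10600 + 120 × (-17.8) = 8464 ft.
B: ISA temp = 12°C, deviation +35°C, DA = 1500 + 120 × 35 = 5700 ft.
A is higher by 8464 − 5700 = 2764 ft.

A by 2764 ft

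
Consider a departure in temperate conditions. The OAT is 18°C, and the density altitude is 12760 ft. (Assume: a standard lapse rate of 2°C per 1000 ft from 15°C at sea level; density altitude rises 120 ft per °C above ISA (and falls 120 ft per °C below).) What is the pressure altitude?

10000 ft

DA = PA + 120 × (OAT − (15 − 2·PA/1000)) = PA + 120·OAT − 1800 + 0.24·PA = 1.24·PA + 120·OAT − 1800.
So 1.24·PA = 12760 − 120 × 18 + 1800 = 12400.
PA = 12400 / 1.24 = 10000 ft.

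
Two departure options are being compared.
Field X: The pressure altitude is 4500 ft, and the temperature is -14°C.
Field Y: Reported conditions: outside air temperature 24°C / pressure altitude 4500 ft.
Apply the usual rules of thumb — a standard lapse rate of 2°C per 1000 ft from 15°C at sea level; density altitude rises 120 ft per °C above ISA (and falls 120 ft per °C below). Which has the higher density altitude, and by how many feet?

Field Y by 4560 ft

Field X: ISA temp = 6°C, deviation -20°C, DA = 4500 + 120 × (-20) = 2100 ft.
Field Y: ISA temp = 6°C, deviation +18°C, DA = 4500 + 120 × 18 = 6660 ft.
Field Y is higher by 6660 − 2100 = 4560 ft.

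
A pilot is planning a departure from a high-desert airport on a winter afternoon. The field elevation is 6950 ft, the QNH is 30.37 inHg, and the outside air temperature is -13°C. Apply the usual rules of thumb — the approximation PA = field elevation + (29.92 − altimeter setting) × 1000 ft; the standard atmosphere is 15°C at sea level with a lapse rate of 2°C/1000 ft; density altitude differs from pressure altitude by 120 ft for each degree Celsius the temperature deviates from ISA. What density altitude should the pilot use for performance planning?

4700 ft

Pressure altitude = 6950 + (29.92 − 30.37) × 1000 = 6950 + (-450) = 6500 ft.
ISA temperature at 6500 ft = 15 − 2 × (6500/1000) = 2°C.
ISA deviation = -13 − 2 = -15°C.
Density altitude = 6500 + 120 × (-15) = 4700 ft.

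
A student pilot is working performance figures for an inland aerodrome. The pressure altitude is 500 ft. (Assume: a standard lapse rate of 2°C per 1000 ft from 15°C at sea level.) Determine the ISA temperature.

ISA temperature = 15 − 2 × (500/1000) = 15 − 1 = 14°C.

14°C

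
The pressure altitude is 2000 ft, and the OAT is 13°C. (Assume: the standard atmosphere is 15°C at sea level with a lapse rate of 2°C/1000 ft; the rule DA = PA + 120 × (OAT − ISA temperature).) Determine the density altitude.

2240 ft

ISA temperature at 2000 ft = 15 − 2 × (2000/1000) = 11°C.
ISA deviation = 13 − 11 = +2°C.
Density altitude = 2000 + 120 × (2) = 2000 + (+240) = 2240 ft.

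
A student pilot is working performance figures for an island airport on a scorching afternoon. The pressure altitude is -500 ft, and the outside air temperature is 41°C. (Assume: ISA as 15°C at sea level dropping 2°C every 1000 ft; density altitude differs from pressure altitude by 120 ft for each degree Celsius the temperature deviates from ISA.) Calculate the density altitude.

2500 ft

ISA temperature at -500 ft = 15 − 2 × (-500/1000) = 16°C.
ISA deviation = 41 − 16 = +25°C.
Density altitude = -500 + 120 × (25) = -500 + (+3000) = 2500 ft.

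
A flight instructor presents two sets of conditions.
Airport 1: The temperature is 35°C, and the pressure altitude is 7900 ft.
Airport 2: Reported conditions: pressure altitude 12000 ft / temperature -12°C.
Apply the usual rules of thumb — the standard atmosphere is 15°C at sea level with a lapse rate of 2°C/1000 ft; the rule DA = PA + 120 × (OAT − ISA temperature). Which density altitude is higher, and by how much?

Airport 1 by 556 ft

Airport 1: ISA temp = -0.8°C, deviation +35.8°C, DA = 7900 + 120 × 35.8 = 12196 ft.
Airport 2: ISA temp = -9°C, deviation -3°C, DA = 12000 + 120 × (-3) = 11640 ft.
Airport 1 is higher by 12196 − 11640 = 556 ft.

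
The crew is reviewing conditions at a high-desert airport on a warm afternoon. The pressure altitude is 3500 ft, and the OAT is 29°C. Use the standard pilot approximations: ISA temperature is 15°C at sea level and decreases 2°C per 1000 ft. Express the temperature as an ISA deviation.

ISA+21°C

ISA temperature at 3500 ft = 15 − 2 × (3500/1000) = 8°C.
Deviation = OAT − ISA = 29 − 8 = +21°C.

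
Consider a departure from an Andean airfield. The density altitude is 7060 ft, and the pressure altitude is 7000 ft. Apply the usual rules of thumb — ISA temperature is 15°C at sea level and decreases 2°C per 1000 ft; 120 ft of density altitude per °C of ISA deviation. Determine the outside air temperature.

Density altitude − pressure altitude = 7060 − 7000 = +60 ft.
At 120 ft/°C that is an ISA deviation of 60/120 = +0.5°C.
ISA temperature at 7000 ft = 15 − 2 × (7000/1000) = 1°C.
OAT = ISA + deviation = 1 + (+0.5) = 1.5°C.

1.5°C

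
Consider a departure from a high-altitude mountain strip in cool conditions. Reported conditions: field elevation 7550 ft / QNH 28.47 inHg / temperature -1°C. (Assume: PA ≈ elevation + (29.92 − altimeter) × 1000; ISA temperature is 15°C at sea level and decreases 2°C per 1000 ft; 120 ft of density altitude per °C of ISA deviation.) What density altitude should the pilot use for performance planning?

Pressure altitude = 7550 + (29.92 − 28.47) × 1000 = 7550 + (+1450) = 9000 ft.
ISA temperature at 9000 ft = 15 − 2 × (9000/1000) = -3°C.
ISA deviation = -1 − (-3) = +2°C.
Density altitude = 9000 + 120 × (2) = 9240 ft.

9240 ft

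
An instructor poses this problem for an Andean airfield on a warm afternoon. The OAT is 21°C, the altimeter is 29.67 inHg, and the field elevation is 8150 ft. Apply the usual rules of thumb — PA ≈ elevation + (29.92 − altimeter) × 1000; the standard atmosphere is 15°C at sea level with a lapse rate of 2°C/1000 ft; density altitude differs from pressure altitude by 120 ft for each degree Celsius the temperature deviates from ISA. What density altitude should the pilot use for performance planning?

11136 ft

Pressure altitude = 8150 + (29.92 − 29.67) × 1000 = 8150 + (+250) = 8400 ft.
ISA temperature at 8400 ft = 15 − 2 × (8400/1000) = -1.8°C.
ISA deviation = 21 − (-1.8) = +22.8°C.
Density altitude = 8400 + 120 × (22.8) = 11136 ft.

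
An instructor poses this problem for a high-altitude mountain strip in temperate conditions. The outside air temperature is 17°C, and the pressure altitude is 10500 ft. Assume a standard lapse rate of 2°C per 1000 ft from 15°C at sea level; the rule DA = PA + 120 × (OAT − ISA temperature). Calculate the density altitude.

13260 ft

ISA temperature at 10500 ft = 15 − 2 × (10500/1000) = -6°C.
ISA deviation = 17 − (-6) = +23°C.
Density altitude = 10500 + 120 × (23) = 10500 + (+2760) = 13260 ft.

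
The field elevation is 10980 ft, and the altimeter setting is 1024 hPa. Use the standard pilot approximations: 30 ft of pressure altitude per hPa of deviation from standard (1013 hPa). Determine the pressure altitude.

10650 ft

Pressure correction = (1013 − 1024) × 30 = -330 ft.
Pressure altitude = 10980 + (-330) = 10650 ft.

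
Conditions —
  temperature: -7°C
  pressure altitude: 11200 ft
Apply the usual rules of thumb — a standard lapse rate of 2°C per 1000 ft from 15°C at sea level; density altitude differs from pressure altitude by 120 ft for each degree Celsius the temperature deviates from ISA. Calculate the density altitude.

11248 ft

ISA temperature at 11200 ft = 15 − 2 × (11200/1000) = -7.4°C.
ISA deviation = -7 − (-7.4) = +0.4°C.
Density altitude = 11200 + 120 × (0.4) = 11200 + (+48) = 11248 ft.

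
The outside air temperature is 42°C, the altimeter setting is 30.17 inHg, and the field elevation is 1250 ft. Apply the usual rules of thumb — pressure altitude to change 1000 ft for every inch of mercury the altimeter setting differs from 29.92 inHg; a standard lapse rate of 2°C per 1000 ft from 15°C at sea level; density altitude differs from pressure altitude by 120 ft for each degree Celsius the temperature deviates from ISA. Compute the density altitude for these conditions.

4480 ft

Pressure altitude = 1250 + (29.92 − 30.17) × 1000 = 1250 + (-250) = 1000 ft.
ISA temperature at 1000 ft = 15 − 2 × (1000/1000) = 13°C.
ISA deviation = 42 − 13 = +29°C.
Density altitude = 1000 + 120 × (29) = 4480 ft.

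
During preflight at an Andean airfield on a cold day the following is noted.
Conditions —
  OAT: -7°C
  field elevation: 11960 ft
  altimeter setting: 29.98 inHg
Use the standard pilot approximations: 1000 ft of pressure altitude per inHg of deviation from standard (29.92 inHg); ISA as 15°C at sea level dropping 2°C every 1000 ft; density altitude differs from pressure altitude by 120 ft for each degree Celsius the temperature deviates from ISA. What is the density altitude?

12116 ft

Pressure altitude = 11960 + (29.92 − 29.98) × 1000 = 11960 + (-60) = 11900 ft.
ISA temperature at 11900 ft = 15 − 2 × (11900/1000) = -8.8°C.
ISA deviation = -7 − (-8.8) = +1.8°C.
Density altitude = 11900 + 120 × (1.8) = 12116 ft.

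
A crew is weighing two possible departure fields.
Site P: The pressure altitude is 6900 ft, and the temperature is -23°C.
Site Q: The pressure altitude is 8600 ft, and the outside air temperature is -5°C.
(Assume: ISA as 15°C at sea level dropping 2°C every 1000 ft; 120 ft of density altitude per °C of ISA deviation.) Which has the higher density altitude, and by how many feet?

Site Q by 4268 ft

Site P: ISA temp = 1.2°C, deviation -24.2°C, DA = 6900 + 120 × (-24.2) = 3996 ft.
Site Q: ISA temp = -2.2°C, deviation -2.8°C, DA = 8600 + 120 × (-2.8) = 8264 ft.
Site Q is higher by 8264 − 3996 = 4268 ft.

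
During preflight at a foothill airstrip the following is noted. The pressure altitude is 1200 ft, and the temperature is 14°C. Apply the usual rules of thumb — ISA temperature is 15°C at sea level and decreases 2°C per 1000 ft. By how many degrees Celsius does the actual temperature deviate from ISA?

ISA+1.4°C

ISA temperature at 1200 ft = 15 − 2 × (1200/1000) = 12.6°C.
Deviation = OAT − ISA = 14 − 12.6 = +1.4°C.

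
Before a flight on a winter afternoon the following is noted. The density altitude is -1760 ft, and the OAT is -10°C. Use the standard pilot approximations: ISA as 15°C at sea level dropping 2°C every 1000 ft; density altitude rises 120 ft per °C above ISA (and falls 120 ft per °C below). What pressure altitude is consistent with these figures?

DA = PA + 120 × (OAT − (15 − 2·PA/1000)) = PA + 120·OAT − 1800 + 0.24·PA = 1.24·PA + 120·OAT − 1800.
So 1.24·PA = -1760 − 120 × (-10) + 1800 = 1240.
PA = 1240 / 1.24 = 1000 ft.

1000 ft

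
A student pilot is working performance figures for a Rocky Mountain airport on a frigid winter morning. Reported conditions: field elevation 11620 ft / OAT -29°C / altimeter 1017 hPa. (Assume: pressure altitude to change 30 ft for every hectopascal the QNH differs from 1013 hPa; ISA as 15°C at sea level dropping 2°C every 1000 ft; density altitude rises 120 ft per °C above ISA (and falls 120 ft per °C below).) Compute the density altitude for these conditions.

8980 ft

Pressure altitude = 11620 + (1013 − 1017) × 30 = 11620 + (-120) = 11500 ft.
ISA temperature at 11500 ft = 15 − 2 × (11500/1000) = -8°C.
ISA deviation = -29 − (-8) = -21°C.
Density altitude = 11500 + 120 × (-21) = 8980 ft.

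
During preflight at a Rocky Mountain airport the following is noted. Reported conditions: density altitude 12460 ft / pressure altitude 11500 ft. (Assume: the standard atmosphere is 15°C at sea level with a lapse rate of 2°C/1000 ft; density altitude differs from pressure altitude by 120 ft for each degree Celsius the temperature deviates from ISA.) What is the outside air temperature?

0°C

Density altitude − pressure altitude = 12460 − 11500 = +960 ft.
At 120 ft/°C that is an ISA deviation of 960/120 = +8°C.
ISA temperature at 11500 ft = 15 − 2 × (11500/1000) = -8°C.
OAT = ISA + deviation = -8 + (+8) = 0°C.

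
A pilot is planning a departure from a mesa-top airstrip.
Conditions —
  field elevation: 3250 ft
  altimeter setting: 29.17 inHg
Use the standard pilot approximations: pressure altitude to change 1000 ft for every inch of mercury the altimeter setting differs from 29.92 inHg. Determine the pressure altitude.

4000 ft

Pressure correction = (29.92 − 29.17) × 1000 = +750 ft.
Pressure altitude = 3250 + (+750) = 4000 ft.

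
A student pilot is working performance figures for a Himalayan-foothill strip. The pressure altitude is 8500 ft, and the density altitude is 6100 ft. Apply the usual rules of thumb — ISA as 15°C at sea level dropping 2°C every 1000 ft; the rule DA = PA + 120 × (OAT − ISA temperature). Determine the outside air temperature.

-22°C

Density altitude − pressure altitude = 6100 − 8500 = -2400 ft.
At 120 ft/°C that is an ISA deviation of -2400/120 = -20°C.
ISA temperature at 8500 ft = 15 − 2 × (8500/1000) = -2°C.
OAT = ISA + deviation = -2 + (-20) = -22°C.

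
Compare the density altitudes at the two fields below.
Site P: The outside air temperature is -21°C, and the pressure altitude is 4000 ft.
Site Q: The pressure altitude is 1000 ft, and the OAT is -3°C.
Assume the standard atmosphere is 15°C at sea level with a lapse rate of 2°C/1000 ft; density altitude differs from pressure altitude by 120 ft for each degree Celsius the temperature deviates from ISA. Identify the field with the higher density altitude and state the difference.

Site P by 1560 ft

Site P: ISA temp = 7°C, deviation -28°C, DA = 4000 + 120 × (-28) = 640 ft.
Site Q: ISA temp = 13°C, deviation -16°C, DA = 1000 + 120 × (-16) = -920 ft.
Site P is higher by 640 − (-920) = 1560 ft.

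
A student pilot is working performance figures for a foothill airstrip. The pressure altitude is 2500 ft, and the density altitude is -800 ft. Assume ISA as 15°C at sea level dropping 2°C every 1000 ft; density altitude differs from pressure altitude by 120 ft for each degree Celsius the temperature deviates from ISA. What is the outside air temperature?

-17.5°C

Density altitude − pressure altitude = -800 − 2500 = -3300 ft.
At 120 ft/°C that is an ISA deviation of -3300/120 = -27.5°C.
ISA temperature at 2500 ft = 15 − 2 × (2500/1000) = 10°C.
OAT = ISA + deviation = 10 + (-27.5) = -17.5°C.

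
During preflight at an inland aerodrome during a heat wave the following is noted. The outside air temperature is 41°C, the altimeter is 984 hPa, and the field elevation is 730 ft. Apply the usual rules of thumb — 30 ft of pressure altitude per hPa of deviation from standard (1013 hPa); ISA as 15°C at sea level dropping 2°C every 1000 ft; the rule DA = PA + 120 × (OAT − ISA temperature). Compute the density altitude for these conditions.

5104 ft

Pressure altitude = 730 + (1013 − 984) × 30 = 730 + (+870) = 1600 ft.
ISA temperature at 1600 ft = 15 − 2 × (1600/1000) = 11.8°C.
ISA deviation = 41 − 11.8 = +29.2°C.
Density altitude = 1600 + 120 × (29.2) = 5104 ft.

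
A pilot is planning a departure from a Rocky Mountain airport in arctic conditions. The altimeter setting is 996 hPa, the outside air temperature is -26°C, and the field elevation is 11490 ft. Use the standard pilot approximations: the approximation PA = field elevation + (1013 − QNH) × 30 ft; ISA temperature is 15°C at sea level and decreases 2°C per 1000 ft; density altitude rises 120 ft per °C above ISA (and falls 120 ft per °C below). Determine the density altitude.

9960 ft

Pressure altitude = 11490 + (1013 − 996) × 30 = 11490 + (+510) = 12000 ft.
ISA temperature at 12000 ft = 15 − 2 × (12000/1000) = -9°C.
ISA deviation = -26 − (-9) = -17°C.
Density altitude = 12000 + 120 × (-17) = 9960 ft.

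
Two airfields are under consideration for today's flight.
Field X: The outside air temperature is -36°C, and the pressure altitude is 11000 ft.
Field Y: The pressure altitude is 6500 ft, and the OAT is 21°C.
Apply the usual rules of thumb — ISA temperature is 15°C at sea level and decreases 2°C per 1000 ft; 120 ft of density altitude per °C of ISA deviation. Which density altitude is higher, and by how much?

Field X: ISA temp = -7°C, deviation -29°C, DA = 11000 + 120 × (-29) = 7520 ft.
Field Y: ISA temp = 2°C, deviation +19°C, DA = 6500 + 120 × 19 = 8780 ft.
Field Y is higher by 8780 − 7520 = 1260 ft.

Field Y by 1260 ft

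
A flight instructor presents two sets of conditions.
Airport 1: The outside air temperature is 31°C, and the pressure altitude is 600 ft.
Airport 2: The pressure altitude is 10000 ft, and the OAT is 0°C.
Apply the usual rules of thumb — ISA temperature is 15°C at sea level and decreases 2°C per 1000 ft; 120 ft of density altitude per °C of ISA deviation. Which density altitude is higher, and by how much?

Airport 2 by 7936 ft

Airport 1: ISA temp = 13.8°C, deviation +17.2°C, DA = 600 + 120 × 17.2 = 2664 ft.
Airport 2: ISA temp = -5°C, deviation +5°C, DA = 10000 + 120 × 5 = 10600 ft.
Airport 2 is higher by 10600 − 2664 = 7936 ft.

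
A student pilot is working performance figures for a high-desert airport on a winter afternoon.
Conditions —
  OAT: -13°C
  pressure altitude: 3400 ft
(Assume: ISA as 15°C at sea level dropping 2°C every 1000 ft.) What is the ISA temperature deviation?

ISA temperature at 3400 ft = 15 − 2 × (3400/1000) = 8.2°C.
Deviation = OAT − ISA = -13 − 8.2 = -21.2°C.

ISA-21.2°C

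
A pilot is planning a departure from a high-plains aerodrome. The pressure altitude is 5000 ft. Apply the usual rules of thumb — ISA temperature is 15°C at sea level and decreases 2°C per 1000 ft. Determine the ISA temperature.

5°C

ISA temperature = 15 − 2 × (5000/1000) = 15 − 10 = 5°C.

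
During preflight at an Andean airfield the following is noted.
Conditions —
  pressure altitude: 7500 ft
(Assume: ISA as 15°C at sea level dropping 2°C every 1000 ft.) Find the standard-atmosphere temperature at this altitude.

ISA temperature = 15 − 2 × (7500/1000) = 15 − 15 = 0°C.

0°C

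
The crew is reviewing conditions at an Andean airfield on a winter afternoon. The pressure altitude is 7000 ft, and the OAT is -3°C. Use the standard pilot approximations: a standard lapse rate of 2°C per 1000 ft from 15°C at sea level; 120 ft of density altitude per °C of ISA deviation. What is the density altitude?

ISA temperature at 7000 ft = 15 − 2 × (7000/1000) = 1°C.
ISA deviation = -3 − 1 = -4°C.
Density altitude = 7000 + 120 × (-4) = 7000 + (-480) = 6520 ft.

6520 ft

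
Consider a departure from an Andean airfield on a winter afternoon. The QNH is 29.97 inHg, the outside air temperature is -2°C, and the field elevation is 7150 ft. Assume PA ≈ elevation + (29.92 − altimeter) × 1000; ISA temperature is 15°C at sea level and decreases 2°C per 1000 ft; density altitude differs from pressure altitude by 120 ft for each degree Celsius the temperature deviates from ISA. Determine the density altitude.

Pressure altitude = 7150 + (29.92 − 29.97) × 1000 = 7150 + (-50) = 7100 ft.
ISA temperature at 7100 ft = 15 − 2 × (7100/1000) = 0.8°C.
ISA deviation = -2 − 0.8 = -2.8°C.
Density altitude = 7100 + 120 × (-2.8) = 6764 ft.

6764 ft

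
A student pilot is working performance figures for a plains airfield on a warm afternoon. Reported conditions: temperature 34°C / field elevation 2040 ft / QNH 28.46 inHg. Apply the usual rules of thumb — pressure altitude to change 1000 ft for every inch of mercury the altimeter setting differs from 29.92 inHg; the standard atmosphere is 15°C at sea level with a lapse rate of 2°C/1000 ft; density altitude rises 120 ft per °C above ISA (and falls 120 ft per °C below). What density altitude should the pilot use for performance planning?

Pressure altitude = 2040 + (29.92 − 28.46) × 1000 = 2040 + (+1460) = 3500 ft.
ISA temperature at 3500 ft = 15 − 2 × (3500/1000) = 8°C.
ISA deviation = 34 − 8 = +26°C.
Density altitude = 3500 + 120 × (26) = 6620 ft.

6620 ft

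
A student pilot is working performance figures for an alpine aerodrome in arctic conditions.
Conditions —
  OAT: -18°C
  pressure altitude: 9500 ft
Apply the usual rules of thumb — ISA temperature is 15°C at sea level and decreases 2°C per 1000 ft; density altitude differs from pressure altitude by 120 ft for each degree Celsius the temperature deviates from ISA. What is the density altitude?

ISA temperature at 9500 ft = 15 − 2 × (9500/1000) = -4°C.
ISA deviation = -18 − (-4) = -14°C.
Density altitude = 9500 + 120 × (-14) = 9500 + (-1680) = 7820 ft.

7820 ft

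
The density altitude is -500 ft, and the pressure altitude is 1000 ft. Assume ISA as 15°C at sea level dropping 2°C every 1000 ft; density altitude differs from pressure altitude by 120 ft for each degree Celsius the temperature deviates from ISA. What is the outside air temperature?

Density altitude − pressure altitude = -500 − 1000 = -1500 ft.
At 120 ft/°C that is an ISA deviation of -1500/120 = -12.5°C.
ISA temperature at 1000 ft = 15 − 2 × (1000/1000) = 13°C.
OAT = ISA + deviation = 13 + (-12.5) = 0.5°C.

0.5°C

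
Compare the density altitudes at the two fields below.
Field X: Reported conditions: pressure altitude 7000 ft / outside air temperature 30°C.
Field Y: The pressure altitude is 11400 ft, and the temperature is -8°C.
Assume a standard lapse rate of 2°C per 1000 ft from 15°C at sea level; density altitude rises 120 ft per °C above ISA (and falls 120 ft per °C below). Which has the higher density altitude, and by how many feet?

Field Y by 896 ft

Field X: ISA temp = 1°C, deviation +29°C, DA = 7000 + 120 × 29 = 10480 ft.
Field Y: ISA temp = -7.8°C, deviation -0.2°C, DA = 11400 + 120 × (-0.2) = 11376 ft.
Field Y is higher by 11376 − 10480 = 896 ft.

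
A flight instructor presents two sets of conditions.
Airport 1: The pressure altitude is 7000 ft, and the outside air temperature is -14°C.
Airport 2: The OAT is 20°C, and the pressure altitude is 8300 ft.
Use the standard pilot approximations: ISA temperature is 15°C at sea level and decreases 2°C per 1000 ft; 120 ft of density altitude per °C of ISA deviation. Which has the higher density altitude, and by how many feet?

Airport 2 by 5692 ft

Airport 1: ISA temp = 1°C, deviation -15°C, DA = 7000 + 120 × (-15) = 5200 ft.
Airport 2: ISA temp = -1.6°C, deviation +21.6°C, DA = 8300 + 120 × 21.6 = 10892 ft.
Airport 2 is higher by 10892 − 5200 = 5692 ft.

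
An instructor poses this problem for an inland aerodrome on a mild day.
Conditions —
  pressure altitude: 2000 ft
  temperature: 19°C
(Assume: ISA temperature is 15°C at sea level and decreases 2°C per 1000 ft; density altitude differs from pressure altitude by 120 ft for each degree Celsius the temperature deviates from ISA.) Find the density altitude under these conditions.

ISA temperature at 2000 ft = 15 − 2 × (2000/1000) = 11°C.
ISA deviation = 19 − 11 = +8°C.
Density altitude = 2000 + 120 × (8) = 2000 + (+960) = 2960 ft.

2960 ft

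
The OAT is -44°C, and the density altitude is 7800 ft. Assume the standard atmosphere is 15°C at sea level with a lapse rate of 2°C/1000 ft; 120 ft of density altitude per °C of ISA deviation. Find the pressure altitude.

DA = PA + 120 × (OAT − (15 − 2·PA/1000)) = PA + 120·OAT − 1800 + 0.24·PA = 1.24·PA + 120·OAT − 1800.
So 1.24·PA = 7800 − 120 × (-44) + 1800 = 14880.
PA = 14880 / 1.24 = 12000 ft.

12000 ft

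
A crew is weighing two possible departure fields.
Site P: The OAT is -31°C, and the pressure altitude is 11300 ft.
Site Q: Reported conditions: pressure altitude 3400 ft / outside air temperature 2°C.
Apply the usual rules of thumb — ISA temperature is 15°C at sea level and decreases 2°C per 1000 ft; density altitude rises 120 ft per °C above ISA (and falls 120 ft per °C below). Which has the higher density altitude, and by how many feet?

Site P by 5836 ft

Site P: ISA temp = -7.6°C, deviation -23.4°C, DA = 11300 + 120 × (-23.4) = 8492 ft.
Site Q: ISA temp = 8.2°C, deviation -6.2°C, DA = 3400 + 120 × (-6.2) = 2656 ft.
Site P is higher by 8492 − 2656 = 5836 ft.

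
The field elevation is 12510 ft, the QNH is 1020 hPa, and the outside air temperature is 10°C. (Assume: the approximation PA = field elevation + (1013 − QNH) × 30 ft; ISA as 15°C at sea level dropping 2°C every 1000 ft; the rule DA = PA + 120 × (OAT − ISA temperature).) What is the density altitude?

14652 ft

Pressure altitude = 12510 + (1013 − 1020) × 30 = 12510 + (-210) = 12300 ft.
ISA temperature at 12300 ft = 15 − 2 × (12300/1000) = -9.6°C.
ISA deviation = 10 − (-9.6) = +19.6°C.
Density altitude = 12300 + 120 × (19.6) = 14652 ft.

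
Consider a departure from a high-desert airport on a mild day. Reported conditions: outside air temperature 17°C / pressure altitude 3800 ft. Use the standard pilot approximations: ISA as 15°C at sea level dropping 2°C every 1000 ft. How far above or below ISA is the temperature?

ISA temperature at 3800 ft = 15 − 2 × (3800/1000) = 7.4°C.
Deviation = OAT − ISA = 17 − 7.4 = +9.6°C.

ISA+9.6°C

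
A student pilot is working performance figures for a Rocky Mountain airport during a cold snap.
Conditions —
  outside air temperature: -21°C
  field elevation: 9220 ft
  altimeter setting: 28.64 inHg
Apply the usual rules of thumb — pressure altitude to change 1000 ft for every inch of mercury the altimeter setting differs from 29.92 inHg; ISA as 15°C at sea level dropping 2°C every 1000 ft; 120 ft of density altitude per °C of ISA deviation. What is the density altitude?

Pressure altitude = 9220 + (29.92 − 28.64) × 1000 = 9220 + (+1280) = 10500 ft.
ISA temperature at 10500 ft = 15 − 2 × (10500/1000) = -6°C.
ISA deviation = -21 − (-6) = -15°C.
Density altitude = 10500 + 120 × (-15) = 8700 ft.

8700 ft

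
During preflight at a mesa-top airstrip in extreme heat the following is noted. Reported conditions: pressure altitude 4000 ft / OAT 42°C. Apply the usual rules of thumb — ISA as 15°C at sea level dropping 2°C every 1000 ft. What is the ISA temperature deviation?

ISA temperature at 4000 ft = 15 − 2 × (4000/1000) = 7°C.
Deviation = OAT − ISA = 42 − 7 = +35°C.

ISA+35°C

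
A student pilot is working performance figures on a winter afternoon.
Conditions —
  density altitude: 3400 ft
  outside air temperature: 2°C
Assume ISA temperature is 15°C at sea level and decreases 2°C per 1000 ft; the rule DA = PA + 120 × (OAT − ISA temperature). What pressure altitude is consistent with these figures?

DA = PA + 120 × (OAT − (15 − 2·PA/1000)) = PA + 120·OAT − 1800 + 0.24·PA = 1.24·PA + 120·OAT − 1800.
So 1.24·PA = 3400 − 120 × 2 + 1800 = 4960.
PA = 4960 / 1.24 = 4000 ft.

4000 ft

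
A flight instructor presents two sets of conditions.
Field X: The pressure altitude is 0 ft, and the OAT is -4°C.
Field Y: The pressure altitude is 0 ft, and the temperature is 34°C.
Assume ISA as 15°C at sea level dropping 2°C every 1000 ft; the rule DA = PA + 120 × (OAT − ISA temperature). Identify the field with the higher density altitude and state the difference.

Field X: ISA temp = 15°C, deviation -19°C, DA = 0 + 120 × (-19) = -2280 ft.
Field Y: ISA temp = 15°C, deviation +19°C, DA = 0 + 120 × 19 = 2280 ft.
Field Y is higher by 2280 − (-2280) = 4560 ft.

Field Y by 4560 ft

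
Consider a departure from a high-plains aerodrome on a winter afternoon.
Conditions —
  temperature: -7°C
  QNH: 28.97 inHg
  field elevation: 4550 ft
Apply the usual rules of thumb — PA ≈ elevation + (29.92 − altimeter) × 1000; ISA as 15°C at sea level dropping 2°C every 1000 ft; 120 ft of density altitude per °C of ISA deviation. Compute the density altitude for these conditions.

4180 ft

Pressure altitude = 4550 + (29.92 − 28.97) × 1000 = 4550 + (+950) = 5500 ft.
ISA temperature at 5500 ft = 15 − 2 × (5500/1000) = 4°C.
ISA deviation = -7 − 4 = -11°C.
Density altitude = 5500 + 120 × (-11) = 4180 ft.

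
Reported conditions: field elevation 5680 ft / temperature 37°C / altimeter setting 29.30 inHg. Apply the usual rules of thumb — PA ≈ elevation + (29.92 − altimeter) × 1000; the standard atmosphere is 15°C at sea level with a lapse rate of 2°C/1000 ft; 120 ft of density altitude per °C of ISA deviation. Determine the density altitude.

Pressure altitude = 5680 + (29.92 − 29.30) × 1000 = 5680 + (+620) = 6300 ft.
ISA temperature at 6300 ft = 15 − 2 × (6300/1000) = 2.4°C.
ISA deviation = 37 − 2.4 = +34.6°C.
Density altitude = 6300 + 120 × (34.6) = 10452 ft.

10452 ft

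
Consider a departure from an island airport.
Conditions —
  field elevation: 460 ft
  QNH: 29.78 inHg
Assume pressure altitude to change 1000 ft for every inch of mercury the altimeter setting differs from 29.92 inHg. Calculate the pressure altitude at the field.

Pressure correction = (29.92 − 29.78) × 1000 = +140 ft.
Pressure altitude = 460 + (+140) = 600 ft.

600 ft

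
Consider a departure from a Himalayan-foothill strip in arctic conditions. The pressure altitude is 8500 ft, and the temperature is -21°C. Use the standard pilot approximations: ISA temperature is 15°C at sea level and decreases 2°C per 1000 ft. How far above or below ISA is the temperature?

ISA-19°C

ISA temperature at 8500 ft = 15 − 2 × (8500/1000) = -2°C.
Deviation = OAT − ISA = -21 − (-2) = -19°C.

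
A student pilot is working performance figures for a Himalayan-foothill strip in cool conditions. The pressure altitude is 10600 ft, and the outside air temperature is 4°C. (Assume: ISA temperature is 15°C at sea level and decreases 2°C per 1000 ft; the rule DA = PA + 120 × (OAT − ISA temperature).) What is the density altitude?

11824 ft

ISA temperature at 10600 ft = 15 − 2 × (10600/1000) = -6.2°C.
ISA deviation = 4 − (-6.2) = +10.2°C.
Density altitude = 10600 + 120 × (10.2) = 10600 + (+1224) = 11824 ft.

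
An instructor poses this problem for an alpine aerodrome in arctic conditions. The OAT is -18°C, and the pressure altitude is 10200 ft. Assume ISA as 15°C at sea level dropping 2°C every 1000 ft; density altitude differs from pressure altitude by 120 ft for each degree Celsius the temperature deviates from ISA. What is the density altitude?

ISA temperature at 10200 ft = 15 − 2 × (10200/1000) = -5.4°C.
ISA deviation = -18 − (-5.4) = -12.6°C.
Density altitude = 10200 + 120 × (-12.6) = 10200 + (-1512) = 8688 ft.

8688 ft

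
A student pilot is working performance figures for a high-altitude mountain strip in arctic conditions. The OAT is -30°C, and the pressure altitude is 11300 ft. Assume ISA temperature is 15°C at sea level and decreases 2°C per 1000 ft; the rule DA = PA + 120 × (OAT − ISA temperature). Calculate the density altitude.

8612 ft

ISA temperature at 11300 ft = 15 − 2 × (11300/1000) = -7.6°C.
ISA deviation = -30 − (-7.6) = -22.4°C.
Density altitude = 11300 + 120 × (-22.4) = 11300 + (-2688) = 8612 ft.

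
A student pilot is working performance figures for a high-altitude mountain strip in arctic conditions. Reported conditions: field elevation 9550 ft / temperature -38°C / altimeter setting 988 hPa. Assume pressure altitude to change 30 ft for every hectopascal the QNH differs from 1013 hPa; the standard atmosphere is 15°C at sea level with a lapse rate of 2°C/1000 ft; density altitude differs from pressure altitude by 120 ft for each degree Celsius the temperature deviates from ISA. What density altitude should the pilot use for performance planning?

Pressure altitude = 9550 + (1013 − 988) × 30 = 9550 + (+750) = 10300 ft.
ISA temperature at 10300 ft = 15 − 2 × (10300/1000) = -5.6°C.
ISA deviation = -38 − (-5.6) = -32.4°C.
Density altitude = 10300 + 120 × (-32.4) = 6412 ft.

6412 ft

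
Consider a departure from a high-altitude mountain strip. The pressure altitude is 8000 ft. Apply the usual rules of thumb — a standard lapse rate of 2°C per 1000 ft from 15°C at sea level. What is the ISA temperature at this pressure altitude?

-1°C

ISA temperature = 15 − 2 × (8000/1000) = 15 − 16 = -1°C.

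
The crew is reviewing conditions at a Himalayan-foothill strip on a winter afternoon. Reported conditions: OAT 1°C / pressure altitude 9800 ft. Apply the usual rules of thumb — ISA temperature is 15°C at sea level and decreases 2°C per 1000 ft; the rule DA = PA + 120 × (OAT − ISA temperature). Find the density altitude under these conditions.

ISA temperature at 9800 ft = 15 − 2 × (9800/1000) = -4.6°C.
ISA deviation = 1 − (-4.6) = +5.6°C.
Density altitude = 9800 + 120 × (5.6) = 9800 + (+672) = 10472 ft.

10472 ft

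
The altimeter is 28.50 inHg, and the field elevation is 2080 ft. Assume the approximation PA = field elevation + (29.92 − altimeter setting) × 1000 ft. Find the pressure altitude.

3500 ft

Pressure correction = (29.92 − 28.50) × 1000 = +1420 ft.
Pressure altitude = 2080 + (+1420) = 3500 ft.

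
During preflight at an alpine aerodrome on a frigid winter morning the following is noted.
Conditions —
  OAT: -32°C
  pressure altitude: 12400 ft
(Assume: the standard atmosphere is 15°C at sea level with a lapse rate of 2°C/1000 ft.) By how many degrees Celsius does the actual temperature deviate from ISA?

ISA temperature at 12400 ft = 15 − 2 × (12400/1000) = -9.8°C.
Deviation = OAT − ISA = -32 − (-9.8) = -22.2°C.

ISA-22.2°C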